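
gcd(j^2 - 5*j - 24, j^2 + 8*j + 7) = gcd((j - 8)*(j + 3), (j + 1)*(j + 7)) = 1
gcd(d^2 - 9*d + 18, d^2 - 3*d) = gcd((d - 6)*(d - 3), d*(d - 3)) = d - 3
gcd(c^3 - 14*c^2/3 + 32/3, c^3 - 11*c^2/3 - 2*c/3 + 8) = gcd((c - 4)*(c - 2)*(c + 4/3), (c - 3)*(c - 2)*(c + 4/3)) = c^2 - 2*c/3 - 8/3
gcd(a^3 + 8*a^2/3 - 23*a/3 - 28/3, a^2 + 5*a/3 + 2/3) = a + 1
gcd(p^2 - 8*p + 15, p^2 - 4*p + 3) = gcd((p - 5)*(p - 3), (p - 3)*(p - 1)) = p - 3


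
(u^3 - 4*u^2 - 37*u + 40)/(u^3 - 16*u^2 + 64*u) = (u^2 + 4*u - 5)/(u*(u - 8))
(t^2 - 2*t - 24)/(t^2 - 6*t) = (t + 4)/t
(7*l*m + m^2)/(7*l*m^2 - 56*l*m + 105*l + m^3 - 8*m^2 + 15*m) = m/(m^2 - 8*m + 15)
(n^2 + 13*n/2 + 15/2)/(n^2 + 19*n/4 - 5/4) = 2*(2*n + 3)/(4*n - 1)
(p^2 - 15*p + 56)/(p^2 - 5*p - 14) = (p - 8)/(p + 2)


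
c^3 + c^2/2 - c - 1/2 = (c - 1)*(c + 1/2)*(c + 1)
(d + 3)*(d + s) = d^2 + d*s + 3*d + 3*s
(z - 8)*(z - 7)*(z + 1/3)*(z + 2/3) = z^4 - 14*z^3 + 371*z^2/9 + 158*z/3 + 112/9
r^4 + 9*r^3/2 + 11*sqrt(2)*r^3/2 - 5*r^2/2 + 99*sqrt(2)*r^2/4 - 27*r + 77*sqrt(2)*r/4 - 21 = (r + 1)*(r + 7/2)*(r - sqrt(2)/2)*(r + 6*sqrt(2))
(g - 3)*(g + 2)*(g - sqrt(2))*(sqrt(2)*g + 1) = sqrt(2)*g^4 - sqrt(2)*g^3 - g^3 - 7*sqrt(2)*g^2 + g^2 + sqrt(2)*g + 6*g + 6*sqrt(2)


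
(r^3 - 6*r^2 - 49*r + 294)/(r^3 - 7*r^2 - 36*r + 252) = (r + 7)/(r + 6)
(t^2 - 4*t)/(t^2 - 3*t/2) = 2*(t - 4)/(2*t - 3)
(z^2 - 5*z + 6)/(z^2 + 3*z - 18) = (z - 2)/(z + 6)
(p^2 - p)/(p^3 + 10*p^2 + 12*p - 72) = p*(p - 1)/(p^3 + 10*p^2 + 12*p - 72)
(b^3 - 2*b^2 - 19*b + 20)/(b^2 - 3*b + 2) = (b^2 - b - 20)/(b - 2)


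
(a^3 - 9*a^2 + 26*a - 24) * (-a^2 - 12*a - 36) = -a^5 - 3*a^4 + 46*a^3 + 36*a^2 - 648*a + 864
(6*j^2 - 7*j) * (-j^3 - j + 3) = -6*j^5 + 7*j^4 - 6*j^3 + 25*j^2 - 21*j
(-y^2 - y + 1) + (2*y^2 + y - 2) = y^2 - 1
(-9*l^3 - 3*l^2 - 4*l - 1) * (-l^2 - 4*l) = 9*l^5 + 39*l^4 + 16*l^3 + 17*l^2 + 4*l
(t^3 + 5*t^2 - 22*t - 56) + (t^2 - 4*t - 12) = t^3 + 6*t^2 - 26*t - 68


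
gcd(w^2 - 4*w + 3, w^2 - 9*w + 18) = w - 3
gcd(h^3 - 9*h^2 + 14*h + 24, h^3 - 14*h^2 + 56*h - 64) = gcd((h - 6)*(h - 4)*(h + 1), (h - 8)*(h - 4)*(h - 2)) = h - 4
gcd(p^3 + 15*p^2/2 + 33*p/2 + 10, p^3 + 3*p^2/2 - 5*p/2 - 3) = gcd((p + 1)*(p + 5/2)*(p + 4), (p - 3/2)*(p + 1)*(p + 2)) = p + 1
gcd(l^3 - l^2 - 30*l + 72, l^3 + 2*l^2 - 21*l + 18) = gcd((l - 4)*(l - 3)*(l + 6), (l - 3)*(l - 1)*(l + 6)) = l^2 + 3*l - 18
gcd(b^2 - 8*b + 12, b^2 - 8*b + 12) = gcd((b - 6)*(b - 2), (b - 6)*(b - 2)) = b^2 - 8*b + 12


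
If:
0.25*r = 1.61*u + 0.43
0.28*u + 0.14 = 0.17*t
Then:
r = 6.44*u + 1.72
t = 1.64705882352941*u + 0.823529411764706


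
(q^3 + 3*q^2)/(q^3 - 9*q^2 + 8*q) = q*(q + 3)/(q^2 - 9*q + 8)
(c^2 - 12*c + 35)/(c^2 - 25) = (c - 7)/(c + 5)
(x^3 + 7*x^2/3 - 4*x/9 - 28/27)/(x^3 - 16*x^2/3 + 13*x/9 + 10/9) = (9*x^2 + 27*x + 14)/(3*(3*x^2 - 14*x - 5))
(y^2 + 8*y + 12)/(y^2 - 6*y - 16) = (y + 6)/(y - 8)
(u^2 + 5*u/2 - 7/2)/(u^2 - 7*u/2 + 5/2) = (2*u + 7)/(2*u - 5)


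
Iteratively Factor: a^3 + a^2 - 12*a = (a - 3)*(a^2 + 4*a) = (a - 3)*(a + 4)*(a)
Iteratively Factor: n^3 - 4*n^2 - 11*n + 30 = (n - 5)*(n^2 + n - 6) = (n - 5)*(n - 2)*(n + 3)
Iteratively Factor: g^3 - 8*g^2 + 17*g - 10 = (g - 2)*(g^2 - 6*g + 5) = (g - 2)*(g - 1)*(g - 5)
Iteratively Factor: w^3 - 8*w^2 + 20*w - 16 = (w - 2)*(w^2 - 6*w + 8) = (w - 4)*(w - 2)*(w - 2)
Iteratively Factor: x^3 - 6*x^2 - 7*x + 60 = (x - 4)*(x^2 - 2*x - 15) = (x - 4)*(x + 3)*(x - 5)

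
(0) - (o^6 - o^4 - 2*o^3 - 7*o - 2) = -o^6 + o^4 + 2*o^3 + 7*o + 2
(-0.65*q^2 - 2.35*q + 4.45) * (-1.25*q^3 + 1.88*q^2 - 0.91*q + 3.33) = 0.8125*q^5 + 1.7155*q^4 - 9.389*q^3 + 8.34*q^2 - 11.875*q + 14.8185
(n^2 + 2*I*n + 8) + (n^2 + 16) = 2*n^2 + 2*I*n + 24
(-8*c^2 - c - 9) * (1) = -8*c^2 - c - 9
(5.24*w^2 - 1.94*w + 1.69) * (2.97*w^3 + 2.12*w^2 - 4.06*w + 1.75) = 15.5628*w^5 + 5.347*w^4 - 20.3679*w^3 + 20.6292*w^2 - 10.2564*w + 2.9575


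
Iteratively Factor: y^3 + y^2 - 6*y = (y + 3)*(y^2 - 2*y) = (y - 2)*(y + 3)*(y)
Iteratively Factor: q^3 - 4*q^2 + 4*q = (q - 2)*(q^2 - 2*q) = (q - 2)^2*(q)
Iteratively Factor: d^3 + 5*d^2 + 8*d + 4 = (d + 2)*(d^2 + 3*d + 2) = (d + 2)^2*(d + 1)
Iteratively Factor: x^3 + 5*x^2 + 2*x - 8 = (x - 1)*(x^2 + 6*x + 8) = (x - 1)*(x + 4)*(x + 2)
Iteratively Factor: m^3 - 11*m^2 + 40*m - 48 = (m - 4)*(m^2 - 7*m + 12) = (m - 4)^2*(m - 3)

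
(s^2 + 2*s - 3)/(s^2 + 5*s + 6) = (s - 1)/(s + 2)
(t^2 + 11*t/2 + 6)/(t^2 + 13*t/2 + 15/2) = (t + 4)/(t + 5)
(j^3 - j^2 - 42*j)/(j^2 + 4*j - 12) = j*(j - 7)/(j - 2)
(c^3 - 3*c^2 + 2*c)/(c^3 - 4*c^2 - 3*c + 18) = c*(c^2 - 3*c + 2)/(c^3 - 4*c^2 - 3*c + 18)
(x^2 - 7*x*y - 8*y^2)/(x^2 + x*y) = (x - 8*y)/x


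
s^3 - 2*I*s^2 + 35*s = s*(s - 7*I)*(s + 5*I)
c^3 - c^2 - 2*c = c*(c - 2)*(c + 1)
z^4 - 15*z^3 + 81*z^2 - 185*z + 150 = (z - 5)^2*(z - 3)*(z - 2)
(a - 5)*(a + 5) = a^2 - 25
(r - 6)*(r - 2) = r^2 - 8*r + 12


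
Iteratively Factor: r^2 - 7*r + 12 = (r - 4)*(r - 3)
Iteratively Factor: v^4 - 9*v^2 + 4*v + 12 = (v + 1)*(v^3 - v^2 - 8*v + 12) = (v - 2)*(v + 1)*(v^2 + v - 6) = (v - 2)^2*(v + 1)*(v + 3)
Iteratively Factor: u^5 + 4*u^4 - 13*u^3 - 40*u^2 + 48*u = (u - 3)*(u^4 + 7*u^3 + 8*u^2 - 16*u) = (u - 3)*(u + 4)*(u^3 + 3*u^2 - 4*u) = u*(u - 3)*(u + 4)*(u^2 + 3*u - 4) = u*(u - 3)*(u - 1)*(u + 4)*(u + 4)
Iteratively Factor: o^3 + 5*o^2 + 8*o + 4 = (o + 1)*(o^2 + 4*o + 4) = (o + 1)*(o + 2)*(o + 2)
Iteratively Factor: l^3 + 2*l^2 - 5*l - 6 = (l + 3)*(l^2 - l - 2) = (l + 1)*(l + 3)*(l - 2)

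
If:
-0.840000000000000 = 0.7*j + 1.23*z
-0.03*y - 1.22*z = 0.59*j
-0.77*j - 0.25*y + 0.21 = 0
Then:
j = -4.11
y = 13.49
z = 1.65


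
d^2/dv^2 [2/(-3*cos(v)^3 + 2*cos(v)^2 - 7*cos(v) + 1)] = 2*((-37*cos(v) + 16*cos(2*v) - 27*cos(3*v))*(3*cos(v)^3 - 2*cos(v)^2 + 7*cos(v) - 1)/4 - 2*(9*cos(v)^2 - 4*cos(v) + 7)^2*sin(v)^2)/(3*cos(v)^3 - 2*cos(v)^2 + 7*cos(v) - 1)^3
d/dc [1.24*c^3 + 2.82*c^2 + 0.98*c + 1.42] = 3.72*c^2 + 5.64*c + 0.98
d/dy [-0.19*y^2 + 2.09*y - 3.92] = 2.09 - 0.38*y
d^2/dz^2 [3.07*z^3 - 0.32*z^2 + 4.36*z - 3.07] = 18.42*z - 0.64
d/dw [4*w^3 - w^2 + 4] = 2*w*(6*w - 1)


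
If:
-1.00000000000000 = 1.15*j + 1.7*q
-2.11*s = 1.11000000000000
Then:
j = -1.47826086956522*q - 0.869565217391304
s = -0.53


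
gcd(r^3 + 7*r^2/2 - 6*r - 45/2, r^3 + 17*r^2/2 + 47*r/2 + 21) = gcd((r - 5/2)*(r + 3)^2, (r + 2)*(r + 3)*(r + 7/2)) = r + 3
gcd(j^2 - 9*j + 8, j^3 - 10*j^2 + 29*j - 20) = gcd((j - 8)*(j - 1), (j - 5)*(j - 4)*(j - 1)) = j - 1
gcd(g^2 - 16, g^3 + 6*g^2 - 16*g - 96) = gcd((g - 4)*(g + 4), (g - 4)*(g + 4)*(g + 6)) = g^2 - 16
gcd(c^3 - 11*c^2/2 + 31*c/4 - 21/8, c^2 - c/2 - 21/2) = c - 7/2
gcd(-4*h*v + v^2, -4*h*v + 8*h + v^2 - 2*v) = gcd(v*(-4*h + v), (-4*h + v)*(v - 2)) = -4*h + v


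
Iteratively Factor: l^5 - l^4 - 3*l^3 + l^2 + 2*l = (l)*(l^4 - l^3 - 3*l^2 + l + 2) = l*(l + 1)*(l^3 - 2*l^2 - l + 2) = l*(l - 1)*(l + 1)*(l^2 - l - 2) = l*(l - 1)*(l + 1)^2*(l - 2)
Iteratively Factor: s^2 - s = (s)*(s - 1)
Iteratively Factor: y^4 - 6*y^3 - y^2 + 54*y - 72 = (y - 4)*(y^3 - 2*y^2 - 9*y + 18) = (y - 4)*(y - 3)*(y^2 + y - 6) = (y - 4)*(y - 3)*(y + 3)*(y - 2)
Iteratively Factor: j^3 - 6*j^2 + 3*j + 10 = (j - 5)*(j^2 - j - 2) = (j - 5)*(j + 1)*(j - 2)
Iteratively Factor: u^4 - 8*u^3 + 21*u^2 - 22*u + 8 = (u - 2)*(u^3 - 6*u^2 + 9*u - 4) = (u - 4)*(u - 2)*(u^2 - 2*u + 1) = (u - 4)*(u - 2)*(u - 1)*(u - 1)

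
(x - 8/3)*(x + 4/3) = x^2 - 4*x/3 - 32/9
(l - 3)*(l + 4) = l^2 + l - 12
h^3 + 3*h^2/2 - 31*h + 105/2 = (h - 3)*(h - 5/2)*(h + 7)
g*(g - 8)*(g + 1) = g^3 - 7*g^2 - 8*g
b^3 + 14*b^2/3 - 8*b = b*(b - 4/3)*(b + 6)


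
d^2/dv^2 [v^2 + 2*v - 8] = 2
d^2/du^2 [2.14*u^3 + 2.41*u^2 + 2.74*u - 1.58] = 12.84*u + 4.82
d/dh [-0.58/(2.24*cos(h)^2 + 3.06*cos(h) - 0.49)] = -(2.5984*cos(h) + 1.7748)*sin(h)/(2.24*cos(h)^2 + 3.06*cos(h) - 0.49)^2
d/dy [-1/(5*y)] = 1/(5*y^2)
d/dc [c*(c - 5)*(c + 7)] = 3*c^2 + 4*c - 35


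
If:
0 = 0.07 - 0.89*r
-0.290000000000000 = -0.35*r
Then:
No Solution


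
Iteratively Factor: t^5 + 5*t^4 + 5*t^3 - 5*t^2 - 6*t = (t + 1)*(t^4 + 4*t^3 + t^2 - 6*t) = (t - 1)*(t + 1)*(t^3 + 5*t^2 + 6*t) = t*(t - 1)*(t + 1)*(t^2 + 5*t + 6) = t*(t - 1)*(t + 1)*(t + 3)*(t + 2)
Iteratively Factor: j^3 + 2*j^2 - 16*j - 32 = (j + 4)*(j^2 - 2*j - 8) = (j + 2)*(j + 4)*(j - 4)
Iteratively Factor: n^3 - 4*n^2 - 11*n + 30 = (n + 3)*(n^2 - 7*n + 10) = (n - 5)*(n + 3)*(n - 2)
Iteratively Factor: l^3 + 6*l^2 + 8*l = (l + 2)*(l^2 + 4*l) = (l + 2)*(l + 4)*(l)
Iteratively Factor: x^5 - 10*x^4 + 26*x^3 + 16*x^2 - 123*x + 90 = (x + 2)*(x^4 - 12*x^3 + 50*x^2 - 84*x + 45) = (x - 1)*(x + 2)*(x^3 - 11*x^2 + 39*x - 45) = (x - 5)*(x - 1)*(x + 2)*(x^2 - 6*x + 9) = (x - 5)*(x - 3)*(x - 1)*(x + 2)*(x - 3)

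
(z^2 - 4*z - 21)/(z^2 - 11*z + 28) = (z + 3)/(z - 4)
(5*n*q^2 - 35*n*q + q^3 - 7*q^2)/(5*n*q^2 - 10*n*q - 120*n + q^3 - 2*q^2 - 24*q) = q*(q - 7)/(q^2 - 2*q - 24)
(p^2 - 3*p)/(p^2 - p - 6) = p/(p + 2)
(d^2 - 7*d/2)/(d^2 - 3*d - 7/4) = 2*d/(2*d + 1)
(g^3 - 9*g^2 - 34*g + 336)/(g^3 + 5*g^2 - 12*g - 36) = (g^2 - 15*g + 56)/(g^2 - g - 6)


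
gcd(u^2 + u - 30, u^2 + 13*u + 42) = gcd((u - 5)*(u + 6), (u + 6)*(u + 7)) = u + 6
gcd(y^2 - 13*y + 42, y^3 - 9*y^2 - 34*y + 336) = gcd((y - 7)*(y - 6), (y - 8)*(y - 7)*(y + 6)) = y - 7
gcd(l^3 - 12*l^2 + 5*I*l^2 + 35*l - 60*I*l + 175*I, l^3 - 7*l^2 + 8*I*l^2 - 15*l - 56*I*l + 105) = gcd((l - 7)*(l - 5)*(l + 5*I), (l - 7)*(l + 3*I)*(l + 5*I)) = l^2 + l*(-7 + 5*I) - 35*I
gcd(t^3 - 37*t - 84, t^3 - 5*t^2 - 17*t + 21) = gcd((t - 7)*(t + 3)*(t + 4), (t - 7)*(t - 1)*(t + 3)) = t^2 - 4*t - 21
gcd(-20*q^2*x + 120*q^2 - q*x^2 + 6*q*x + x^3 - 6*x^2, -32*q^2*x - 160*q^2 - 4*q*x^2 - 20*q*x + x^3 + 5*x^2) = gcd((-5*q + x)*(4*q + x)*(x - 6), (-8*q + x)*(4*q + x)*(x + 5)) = 4*q + x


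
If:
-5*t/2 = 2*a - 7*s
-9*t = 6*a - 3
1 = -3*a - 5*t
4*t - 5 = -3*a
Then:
No Solution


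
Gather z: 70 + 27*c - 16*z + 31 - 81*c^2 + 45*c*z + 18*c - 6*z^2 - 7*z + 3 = -81*c^2 + 45*c - 6*z^2 + z*(45*c - 23) + 104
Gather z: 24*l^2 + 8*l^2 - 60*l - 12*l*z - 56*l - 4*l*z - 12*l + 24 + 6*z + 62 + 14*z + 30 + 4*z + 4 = 32*l^2 - 128*l + z*(24 - 16*l) + 120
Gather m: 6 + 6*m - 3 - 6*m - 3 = 0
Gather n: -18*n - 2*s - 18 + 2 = -18*n - 2*s - 16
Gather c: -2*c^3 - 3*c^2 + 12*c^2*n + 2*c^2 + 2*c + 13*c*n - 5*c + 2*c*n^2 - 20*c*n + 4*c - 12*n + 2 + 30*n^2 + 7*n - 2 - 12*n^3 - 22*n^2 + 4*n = -2*c^3 + c^2*(12*n - 1) + c*(2*n^2 - 7*n + 1) - 12*n^3 + 8*n^2 - n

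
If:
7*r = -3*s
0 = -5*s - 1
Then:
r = 3/35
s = -1/5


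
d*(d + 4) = d^2 + 4*d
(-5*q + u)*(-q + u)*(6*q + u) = 30*q^3 - 31*q^2*u + u^3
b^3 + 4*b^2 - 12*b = b*(b - 2)*(b + 6)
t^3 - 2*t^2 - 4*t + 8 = (t - 2)^2*(t + 2)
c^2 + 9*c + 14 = (c + 2)*(c + 7)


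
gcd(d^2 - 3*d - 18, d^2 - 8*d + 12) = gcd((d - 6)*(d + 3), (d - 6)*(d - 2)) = d - 6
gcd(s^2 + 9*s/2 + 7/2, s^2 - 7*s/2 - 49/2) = s + 7/2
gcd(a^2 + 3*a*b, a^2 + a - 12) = 1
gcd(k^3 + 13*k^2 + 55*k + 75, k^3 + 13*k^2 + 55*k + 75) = k^3 + 13*k^2 + 55*k + 75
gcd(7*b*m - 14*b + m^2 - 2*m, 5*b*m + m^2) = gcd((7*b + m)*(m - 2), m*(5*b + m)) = 1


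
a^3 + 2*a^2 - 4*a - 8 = (a - 2)*(a + 2)^2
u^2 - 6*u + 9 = (u - 3)^2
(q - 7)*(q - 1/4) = q^2 - 29*q/4 + 7/4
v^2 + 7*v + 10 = (v + 2)*(v + 5)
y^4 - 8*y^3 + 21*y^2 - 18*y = y*(y - 3)^2*(y - 2)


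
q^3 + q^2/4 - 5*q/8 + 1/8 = (q - 1/2)*(q - 1/4)*(q + 1)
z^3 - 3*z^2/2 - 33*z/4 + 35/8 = (z - 7/2)*(z - 1/2)*(z + 5/2)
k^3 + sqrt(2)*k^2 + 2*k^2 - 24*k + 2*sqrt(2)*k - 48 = (k + 2)*(k - 3*sqrt(2))*(k + 4*sqrt(2))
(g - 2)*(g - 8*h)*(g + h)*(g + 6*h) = g^4 - g^3*h - 2*g^3 - 50*g^2*h^2 + 2*g^2*h - 48*g*h^3 + 100*g*h^2 + 96*h^3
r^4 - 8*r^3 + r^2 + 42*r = r*(r - 7)*(r - 3)*(r + 2)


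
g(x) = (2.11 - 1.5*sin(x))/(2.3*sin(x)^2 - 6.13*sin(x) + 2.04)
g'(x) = (2.11 - 1.5*sin(x))*(-4.6*sin(x)*cos(x) + 6.13*cos(x))/(2.3*sin(x)^2 - 6.13*sin(x) + 2.04)^2 - 1.5*cos(x)/(2.3*sin(x)^2 - 6.13*sin(x) + 2.04) = (3.45*sin(x)^2 - 9.706*sin(x) + 9.8743)*cos(x)/(5.29*sin(x)^4 - 28.198*sin(x)^3 + 46.9609*sin(x)^2 - 25.0104*sin(x) + 4.1616)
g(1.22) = -0.42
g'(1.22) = 0.46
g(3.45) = 0.62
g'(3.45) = -0.74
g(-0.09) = 0.86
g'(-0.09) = 1.58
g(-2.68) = 0.53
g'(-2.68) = -0.49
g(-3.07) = 0.89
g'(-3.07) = -1.70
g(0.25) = 2.62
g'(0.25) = 16.88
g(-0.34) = 0.60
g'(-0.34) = 0.68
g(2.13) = -0.56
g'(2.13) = -0.97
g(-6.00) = 3.34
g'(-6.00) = 27.79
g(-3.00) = 0.79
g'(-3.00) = -1.29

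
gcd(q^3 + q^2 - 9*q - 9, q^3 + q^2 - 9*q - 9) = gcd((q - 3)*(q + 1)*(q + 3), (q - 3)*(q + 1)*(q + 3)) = q^3 + q^2 - 9*q - 9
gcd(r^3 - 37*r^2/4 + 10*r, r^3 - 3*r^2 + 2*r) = r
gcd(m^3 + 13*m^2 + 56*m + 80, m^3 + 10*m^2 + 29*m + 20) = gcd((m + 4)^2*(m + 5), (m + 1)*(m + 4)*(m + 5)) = m^2 + 9*m + 20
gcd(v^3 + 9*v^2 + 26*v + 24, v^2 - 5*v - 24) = v + 3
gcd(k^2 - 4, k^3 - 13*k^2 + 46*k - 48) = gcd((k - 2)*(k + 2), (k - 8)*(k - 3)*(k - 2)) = k - 2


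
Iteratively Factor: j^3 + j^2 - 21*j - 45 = (j + 3)*(j^2 - 2*j - 15) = (j + 3)^2*(j - 5)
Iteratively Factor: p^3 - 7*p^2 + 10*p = (p - 5)*(p^2 - 2*p) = p*(p - 5)*(p - 2)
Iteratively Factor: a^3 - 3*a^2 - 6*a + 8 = (a + 2)*(a^2 - 5*a + 4) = (a - 1)*(a + 2)*(a - 4)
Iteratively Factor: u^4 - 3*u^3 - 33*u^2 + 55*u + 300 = (u + 4)*(u^3 - 7*u^2 - 5*u + 75) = (u - 5)*(u + 4)*(u^2 - 2*u - 15) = (u - 5)*(u + 3)*(u + 4)*(u - 5)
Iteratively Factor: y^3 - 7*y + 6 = (y - 1)*(y^2 + y - 6) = (y - 2)*(y - 1)*(y + 3)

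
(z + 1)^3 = z^3 + 3*z^2 + 3*z + 1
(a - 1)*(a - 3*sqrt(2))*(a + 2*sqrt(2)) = a^3 - sqrt(2)*a^2 - a^2 - 12*a + sqrt(2)*a + 12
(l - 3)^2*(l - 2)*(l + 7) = l^4 - l^3 - 35*l^2 + 129*l - 126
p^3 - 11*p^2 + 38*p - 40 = (p - 5)*(p - 4)*(p - 2)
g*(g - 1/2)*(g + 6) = g^3 + 11*g^2/2 - 3*g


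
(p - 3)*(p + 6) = p^2 + 3*p - 18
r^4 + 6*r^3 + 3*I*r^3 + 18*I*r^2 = r^2*(r + 6)*(r + 3*I)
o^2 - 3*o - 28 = (o - 7)*(o + 4)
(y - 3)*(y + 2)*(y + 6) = y^3 + 5*y^2 - 12*y - 36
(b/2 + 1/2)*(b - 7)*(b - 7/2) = b^3/2 - 19*b^2/4 + 7*b + 49/4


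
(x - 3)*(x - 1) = x^2 - 4*x + 3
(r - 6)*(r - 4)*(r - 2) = r^3 - 12*r^2 + 44*r - 48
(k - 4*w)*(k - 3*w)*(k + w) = k^3 - 6*k^2*w + 5*k*w^2 + 12*w^3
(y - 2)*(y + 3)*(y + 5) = y^3 + 6*y^2 - y - 30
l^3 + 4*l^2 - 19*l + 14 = (l - 2)*(l - 1)*(l + 7)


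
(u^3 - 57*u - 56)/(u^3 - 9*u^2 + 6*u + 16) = (u + 7)/(u - 2)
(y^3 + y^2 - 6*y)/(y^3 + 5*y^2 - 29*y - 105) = y*(y - 2)/(y^2 + 2*y - 35)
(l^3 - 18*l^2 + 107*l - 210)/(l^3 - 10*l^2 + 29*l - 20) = (l^2 - 13*l + 42)/(l^2 - 5*l + 4)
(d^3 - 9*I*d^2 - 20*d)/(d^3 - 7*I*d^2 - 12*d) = (d - 5*I)/(d - 3*I)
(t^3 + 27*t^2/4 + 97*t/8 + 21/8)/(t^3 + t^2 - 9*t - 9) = (8*t^2 + 30*t + 7)/(8*(t^2 - 2*t - 3))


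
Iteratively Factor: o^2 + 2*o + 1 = (o + 1)*(o + 1)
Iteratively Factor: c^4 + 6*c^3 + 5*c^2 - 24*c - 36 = (c + 3)*(c^3 + 3*c^2 - 4*c - 12) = (c - 2)*(c + 3)*(c^2 + 5*c + 6) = (c - 2)*(c + 2)*(c + 3)*(c + 3)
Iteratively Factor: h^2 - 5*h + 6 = (h - 2)*(h - 3)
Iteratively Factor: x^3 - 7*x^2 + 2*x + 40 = (x + 2)*(x^2 - 9*x + 20) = (x - 4)*(x + 2)*(x - 5)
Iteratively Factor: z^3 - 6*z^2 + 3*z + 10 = (z + 1)*(z^2 - 7*z + 10) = (z - 2)*(z + 1)*(z - 5)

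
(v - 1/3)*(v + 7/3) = v^2 + 2*v - 7/9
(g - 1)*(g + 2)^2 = g^3 + 3*g^2 - 4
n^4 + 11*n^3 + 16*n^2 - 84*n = n*(n - 2)*(n + 6)*(n + 7)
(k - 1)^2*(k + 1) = k^3 - k^2 - k + 1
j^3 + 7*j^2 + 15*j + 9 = (j + 1)*(j + 3)^2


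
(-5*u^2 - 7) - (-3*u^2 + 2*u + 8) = -2*u^2 - 2*u - 15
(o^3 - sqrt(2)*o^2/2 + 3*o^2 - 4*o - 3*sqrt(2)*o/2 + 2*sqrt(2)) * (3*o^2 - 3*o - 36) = 3*o^5 - 3*sqrt(2)*o^4/2 + 6*o^4 - 57*o^3 - 3*sqrt(2)*o^3 - 96*o^2 + 57*sqrt(2)*o^2/2 + 48*sqrt(2)*o + 144*o - 72*sqrt(2)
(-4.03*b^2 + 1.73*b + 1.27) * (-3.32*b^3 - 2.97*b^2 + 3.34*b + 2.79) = 13.3796*b^5 + 6.2255*b^4 - 22.8147*b^3 - 9.2374*b^2 + 9.0685*b + 3.5433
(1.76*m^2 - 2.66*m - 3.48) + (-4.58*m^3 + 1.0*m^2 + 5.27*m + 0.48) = -4.58*m^3 + 2.76*m^2 + 2.61*m - 3.0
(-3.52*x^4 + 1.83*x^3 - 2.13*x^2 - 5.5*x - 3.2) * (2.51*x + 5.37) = -8.8352*x^5 - 14.3091*x^4 + 4.4808*x^3 - 25.2431*x^2 - 37.567*x - 17.184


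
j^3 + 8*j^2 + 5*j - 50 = (j - 2)*(j + 5)^2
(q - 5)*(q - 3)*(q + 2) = q^3 - 6*q^2 - q + 30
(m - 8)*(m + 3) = m^2 - 5*m - 24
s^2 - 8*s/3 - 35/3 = (s - 5)*(s + 7/3)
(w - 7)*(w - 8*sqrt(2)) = w^2 - 8*sqrt(2)*w - 7*w + 56*sqrt(2)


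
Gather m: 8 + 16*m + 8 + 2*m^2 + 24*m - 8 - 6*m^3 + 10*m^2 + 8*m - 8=-6*m^3 + 12*m^2 + 48*m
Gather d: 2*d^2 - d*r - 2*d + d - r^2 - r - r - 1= 2*d^2 + d*(-r - 1) - r^2 - 2*r - 1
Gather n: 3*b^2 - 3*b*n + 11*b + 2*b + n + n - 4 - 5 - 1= 3*b^2 + 13*b + n*(2 - 3*b) - 10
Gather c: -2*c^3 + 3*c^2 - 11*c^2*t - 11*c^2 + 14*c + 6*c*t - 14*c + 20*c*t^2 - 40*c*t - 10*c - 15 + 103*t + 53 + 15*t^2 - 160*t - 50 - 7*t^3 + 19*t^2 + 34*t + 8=-2*c^3 + c^2*(-11*t - 8) + c*(20*t^2 - 34*t - 10) - 7*t^3 + 34*t^2 - 23*t - 4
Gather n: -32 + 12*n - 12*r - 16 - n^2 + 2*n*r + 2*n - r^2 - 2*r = -n^2 + n*(2*r + 14) - r^2 - 14*r - 48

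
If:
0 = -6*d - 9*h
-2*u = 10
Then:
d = -3*h/2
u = -5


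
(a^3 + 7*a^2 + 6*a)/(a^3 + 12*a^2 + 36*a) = (a + 1)/(a + 6)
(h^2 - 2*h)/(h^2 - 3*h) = (h - 2)/(h - 3)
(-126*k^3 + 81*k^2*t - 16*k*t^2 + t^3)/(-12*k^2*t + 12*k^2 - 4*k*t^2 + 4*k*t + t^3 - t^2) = (21*k^2 - 10*k*t + t^2)/(2*k*t - 2*k + t^2 - t)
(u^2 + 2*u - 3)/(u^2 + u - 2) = (u + 3)/(u + 2)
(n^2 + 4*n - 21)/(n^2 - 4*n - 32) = (-n^2 - 4*n + 21)/(-n^2 + 4*n + 32)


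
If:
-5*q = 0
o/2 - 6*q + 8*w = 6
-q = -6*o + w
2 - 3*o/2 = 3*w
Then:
No Solution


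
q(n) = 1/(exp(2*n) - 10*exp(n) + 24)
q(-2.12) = 0.04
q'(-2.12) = 0.00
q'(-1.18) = 0.01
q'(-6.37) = 0.00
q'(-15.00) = 0.00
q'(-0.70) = 0.01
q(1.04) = 0.27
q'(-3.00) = 0.00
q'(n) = (-2*exp(2*n) + 10*exp(n))/(exp(2*n) - 10*exp(n) + 24)^2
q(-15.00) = 0.04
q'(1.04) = 0.89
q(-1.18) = 0.05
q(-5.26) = 0.04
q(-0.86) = 0.05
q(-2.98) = 0.04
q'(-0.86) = 0.01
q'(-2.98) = 0.00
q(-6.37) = 0.04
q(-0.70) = 0.05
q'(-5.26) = 0.00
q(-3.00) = 0.04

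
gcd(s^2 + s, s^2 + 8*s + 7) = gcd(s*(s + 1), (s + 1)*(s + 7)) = s + 1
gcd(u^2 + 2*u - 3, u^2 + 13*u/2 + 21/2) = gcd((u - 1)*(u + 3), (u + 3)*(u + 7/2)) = u + 3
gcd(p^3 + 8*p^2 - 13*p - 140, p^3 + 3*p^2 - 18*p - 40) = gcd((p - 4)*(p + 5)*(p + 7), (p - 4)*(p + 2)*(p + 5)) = p^2 + p - 20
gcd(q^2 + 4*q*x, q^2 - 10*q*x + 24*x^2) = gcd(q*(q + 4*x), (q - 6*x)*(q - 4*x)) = 1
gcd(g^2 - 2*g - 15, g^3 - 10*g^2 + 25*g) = g - 5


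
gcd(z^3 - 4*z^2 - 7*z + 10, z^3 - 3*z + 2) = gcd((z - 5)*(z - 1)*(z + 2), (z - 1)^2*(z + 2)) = z^2 + z - 2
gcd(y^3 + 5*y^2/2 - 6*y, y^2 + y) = y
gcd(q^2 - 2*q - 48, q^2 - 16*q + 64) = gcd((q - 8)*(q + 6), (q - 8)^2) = q - 8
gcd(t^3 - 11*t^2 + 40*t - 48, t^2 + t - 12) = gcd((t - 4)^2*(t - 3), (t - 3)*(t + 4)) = t - 3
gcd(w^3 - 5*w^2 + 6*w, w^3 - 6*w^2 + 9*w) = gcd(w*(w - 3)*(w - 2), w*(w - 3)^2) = w^2 - 3*w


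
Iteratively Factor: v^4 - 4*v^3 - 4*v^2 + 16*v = (v)*(v^3 - 4*v^2 - 4*v + 16) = v*(v - 2)*(v^2 - 2*v - 8) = v*(v - 4)*(v - 2)*(v + 2)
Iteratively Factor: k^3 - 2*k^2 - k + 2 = (k + 1)*(k^2 - 3*k + 2) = (k - 1)*(k + 1)*(k - 2)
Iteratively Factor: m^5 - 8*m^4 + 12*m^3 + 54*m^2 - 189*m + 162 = (m - 3)*(m^4 - 5*m^3 - 3*m^2 + 45*m - 54) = (m - 3)*(m - 2)*(m^3 - 3*m^2 - 9*m + 27) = (m - 3)^2*(m - 2)*(m^2 - 9) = (m - 3)^3*(m - 2)*(m + 3)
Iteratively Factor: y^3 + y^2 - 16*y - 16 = (y + 4)*(y^2 - 3*y - 4) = (y + 1)*(y + 4)*(y - 4)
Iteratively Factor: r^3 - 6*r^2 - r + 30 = (r - 5)*(r^2 - r - 6) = (r - 5)*(r + 2)*(r - 3)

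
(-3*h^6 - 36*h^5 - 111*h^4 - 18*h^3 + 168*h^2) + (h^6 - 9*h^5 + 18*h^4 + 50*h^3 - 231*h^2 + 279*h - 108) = -2*h^6 - 45*h^5 - 93*h^4 + 32*h^3 - 63*h^2 + 279*h - 108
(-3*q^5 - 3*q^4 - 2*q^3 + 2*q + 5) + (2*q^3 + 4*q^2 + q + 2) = -3*q^5 - 3*q^4 + 4*q^2 + 3*q + 7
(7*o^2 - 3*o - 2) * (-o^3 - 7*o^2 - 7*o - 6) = -7*o^5 - 46*o^4 - 26*o^3 - 7*o^2 + 32*o + 12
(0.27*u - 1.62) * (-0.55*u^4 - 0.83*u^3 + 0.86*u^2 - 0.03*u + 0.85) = -0.1485*u^5 + 0.6669*u^4 + 1.5768*u^3 - 1.4013*u^2 + 0.2781*u - 1.377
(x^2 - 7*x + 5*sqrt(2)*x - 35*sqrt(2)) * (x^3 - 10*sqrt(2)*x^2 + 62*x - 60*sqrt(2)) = x^5 - 5*sqrt(2)*x^4 - 7*x^4 - 38*x^3 + 35*sqrt(2)*x^3 + 266*x^2 + 250*sqrt(2)*x^2 - 1750*sqrt(2)*x - 600*x + 4200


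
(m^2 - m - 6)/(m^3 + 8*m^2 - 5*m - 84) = (m + 2)/(m^2 + 11*m + 28)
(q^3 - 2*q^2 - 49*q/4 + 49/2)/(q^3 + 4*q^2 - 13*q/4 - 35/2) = (2*q - 7)/(2*q + 5)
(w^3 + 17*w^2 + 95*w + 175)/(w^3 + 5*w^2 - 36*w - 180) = (w^2 + 12*w + 35)/(w^2 - 36)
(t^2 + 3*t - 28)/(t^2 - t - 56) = (t - 4)/(t - 8)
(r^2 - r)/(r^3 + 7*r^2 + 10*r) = (r - 1)/(r^2 + 7*r + 10)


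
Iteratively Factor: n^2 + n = (n)*(n + 1)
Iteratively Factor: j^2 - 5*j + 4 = (j - 1)*(j - 4)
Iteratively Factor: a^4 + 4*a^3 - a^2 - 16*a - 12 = (a - 2)*(a^3 + 6*a^2 + 11*a + 6) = (a - 2)*(a + 3)*(a^2 + 3*a + 2) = (a - 2)*(a + 2)*(a + 3)*(a + 1)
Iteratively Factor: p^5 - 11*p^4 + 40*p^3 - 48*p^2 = (p - 4)*(p^4 - 7*p^3 + 12*p^2) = p*(p - 4)*(p^3 - 7*p^2 + 12*p) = p*(p - 4)^2*(p^2 - 3*p) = p^2*(p - 4)^2*(p - 3)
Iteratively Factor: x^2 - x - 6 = (x - 3)*(x + 2)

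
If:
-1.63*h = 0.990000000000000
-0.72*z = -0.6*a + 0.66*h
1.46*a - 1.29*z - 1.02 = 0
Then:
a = 4.51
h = -0.61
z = 4.32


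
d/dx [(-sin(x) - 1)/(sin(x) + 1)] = 0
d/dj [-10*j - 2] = -10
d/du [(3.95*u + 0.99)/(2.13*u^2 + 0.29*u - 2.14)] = (8.4135*u^2 + 1.1455*u - (3.95*u + 0.99)*(4.26*u + 0.29) - 8.453)/(2.13*u^2 + 0.29*u - 2.14)^2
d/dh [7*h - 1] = 7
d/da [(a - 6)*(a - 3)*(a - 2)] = 3*a^2 - 22*a + 36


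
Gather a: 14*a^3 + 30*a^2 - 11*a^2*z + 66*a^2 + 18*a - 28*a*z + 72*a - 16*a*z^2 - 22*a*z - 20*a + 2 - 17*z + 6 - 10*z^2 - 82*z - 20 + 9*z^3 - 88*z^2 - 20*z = 14*a^3 + a^2*(96 - 11*z) + a*(-16*z^2 - 50*z + 70) + 9*z^3 - 98*z^2 - 119*z - 12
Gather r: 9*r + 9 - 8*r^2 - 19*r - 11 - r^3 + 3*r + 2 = -r^3 - 8*r^2 - 7*r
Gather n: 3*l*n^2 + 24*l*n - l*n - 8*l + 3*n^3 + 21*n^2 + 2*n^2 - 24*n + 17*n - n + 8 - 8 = -8*l + 3*n^3 + n^2*(3*l + 23) + n*(23*l - 8)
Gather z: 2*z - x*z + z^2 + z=z^2 + z*(3 - x)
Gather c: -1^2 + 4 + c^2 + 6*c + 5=c^2 + 6*c + 8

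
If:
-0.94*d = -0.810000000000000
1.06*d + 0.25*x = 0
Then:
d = 0.86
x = -3.65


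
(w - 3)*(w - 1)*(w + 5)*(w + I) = w^4 + w^3 + I*w^3 - 17*w^2 + I*w^2 + 15*w - 17*I*w + 15*I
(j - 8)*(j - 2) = j^2 - 10*j + 16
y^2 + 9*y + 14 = (y + 2)*(y + 7)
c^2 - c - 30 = (c - 6)*(c + 5)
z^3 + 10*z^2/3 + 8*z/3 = z*(z + 4/3)*(z + 2)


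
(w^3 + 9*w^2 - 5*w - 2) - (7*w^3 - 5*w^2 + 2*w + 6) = -6*w^3 + 14*w^2 - 7*w - 8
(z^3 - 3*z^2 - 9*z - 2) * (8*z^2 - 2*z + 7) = 8*z^5 - 26*z^4 - 59*z^3 - 19*z^2 - 59*z - 14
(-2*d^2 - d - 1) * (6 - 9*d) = 18*d^3 - 3*d^2 + 3*d - 6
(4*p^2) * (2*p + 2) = 8*p^3 + 8*p^2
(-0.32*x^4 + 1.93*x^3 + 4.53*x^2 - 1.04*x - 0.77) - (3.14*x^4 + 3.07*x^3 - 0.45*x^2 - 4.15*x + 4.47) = -3.46*x^4 - 1.14*x^3 + 4.98*x^2 + 3.11*x - 5.24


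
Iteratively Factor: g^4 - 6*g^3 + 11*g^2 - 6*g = (g - 1)*(g^3 - 5*g^2 + 6*g) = g*(g - 1)*(g^2 - 5*g + 6) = g*(g - 3)*(g - 1)*(g - 2)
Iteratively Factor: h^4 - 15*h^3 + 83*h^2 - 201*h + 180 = (h - 5)*(h^3 - 10*h^2 + 33*h - 36) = (h - 5)*(h - 3)*(h^2 - 7*h + 12) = (h - 5)*(h - 4)*(h - 3)*(h - 3)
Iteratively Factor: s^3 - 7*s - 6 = (s + 1)*(s^2 - s - 6) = (s - 3)*(s + 1)*(s + 2)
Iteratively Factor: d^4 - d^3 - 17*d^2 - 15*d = (d)*(d^3 - d^2 - 17*d - 15) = d*(d + 1)*(d^2 - 2*d - 15) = d*(d - 5)*(d + 1)*(d + 3)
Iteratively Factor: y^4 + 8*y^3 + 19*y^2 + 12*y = (y + 4)*(y^3 + 4*y^2 + 3*y) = y*(y + 4)*(y^2 + 4*y + 3) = y*(y + 3)*(y + 4)*(y + 1)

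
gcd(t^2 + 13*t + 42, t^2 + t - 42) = t + 7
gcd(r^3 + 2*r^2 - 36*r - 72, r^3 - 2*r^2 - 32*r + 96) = r + 6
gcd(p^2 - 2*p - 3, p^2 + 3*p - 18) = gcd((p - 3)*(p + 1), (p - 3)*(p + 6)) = p - 3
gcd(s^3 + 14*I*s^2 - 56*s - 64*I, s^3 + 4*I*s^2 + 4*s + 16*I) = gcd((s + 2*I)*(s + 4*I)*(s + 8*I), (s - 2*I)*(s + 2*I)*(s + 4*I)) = s^2 + 6*I*s - 8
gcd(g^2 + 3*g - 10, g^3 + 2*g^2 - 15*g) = g + 5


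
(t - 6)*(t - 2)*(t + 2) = t^3 - 6*t^2 - 4*t + 24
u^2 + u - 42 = (u - 6)*(u + 7)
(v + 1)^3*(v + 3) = v^4 + 6*v^3 + 12*v^2 + 10*v + 3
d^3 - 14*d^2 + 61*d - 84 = (d - 7)*(d - 4)*(d - 3)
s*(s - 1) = s^2 - s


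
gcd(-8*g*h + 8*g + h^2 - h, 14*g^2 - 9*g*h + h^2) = 1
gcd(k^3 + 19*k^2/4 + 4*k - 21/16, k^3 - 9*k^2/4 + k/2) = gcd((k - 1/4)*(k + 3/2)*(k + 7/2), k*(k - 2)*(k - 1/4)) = k - 1/4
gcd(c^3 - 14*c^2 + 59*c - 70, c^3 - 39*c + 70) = c^2 - 7*c + 10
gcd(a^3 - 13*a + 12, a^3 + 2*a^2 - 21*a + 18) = a^2 - 4*a + 3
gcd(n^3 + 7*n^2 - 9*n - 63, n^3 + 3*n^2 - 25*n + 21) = n^2 + 4*n - 21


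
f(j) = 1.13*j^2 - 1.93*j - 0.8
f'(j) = 2.26*j - 1.93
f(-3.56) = 20.39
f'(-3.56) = -9.98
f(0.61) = -1.56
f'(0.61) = -0.55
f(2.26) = 0.61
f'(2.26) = 3.18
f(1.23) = -1.46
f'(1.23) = 0.85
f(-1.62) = 5.29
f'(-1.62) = -5.59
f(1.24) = -1.46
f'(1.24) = 0.87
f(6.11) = 29.59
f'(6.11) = 11.88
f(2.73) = 2.35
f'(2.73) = 4.24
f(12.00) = 138.76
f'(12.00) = 25.19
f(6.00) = 28.30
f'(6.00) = 11.63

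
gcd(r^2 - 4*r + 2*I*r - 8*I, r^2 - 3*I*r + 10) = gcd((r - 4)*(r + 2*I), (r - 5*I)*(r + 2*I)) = r + 2*I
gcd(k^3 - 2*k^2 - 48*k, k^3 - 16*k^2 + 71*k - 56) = k - 8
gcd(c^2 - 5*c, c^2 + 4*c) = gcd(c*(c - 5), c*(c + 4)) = c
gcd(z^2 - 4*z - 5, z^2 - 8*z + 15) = z - 5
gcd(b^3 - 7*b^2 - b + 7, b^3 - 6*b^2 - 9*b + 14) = b^2 - 8*b + 7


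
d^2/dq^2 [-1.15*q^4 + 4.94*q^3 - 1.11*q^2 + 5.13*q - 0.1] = -13.8*q^2 + 29.64*q - 2.22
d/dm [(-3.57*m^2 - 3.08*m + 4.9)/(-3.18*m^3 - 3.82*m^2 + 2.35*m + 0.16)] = (-11.3526*m^4 - 19.5888*m^3 + 26.5909*m^2 + 36.2936*m - 12.0078)/(10.1124*m^6 + 24.2952*m^5 - 0.353600000000002*m^4 - 18.9716*m^3 + 4.3001*m^2 + 0.752*m + 0.0256)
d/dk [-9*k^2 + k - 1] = 1 - 18*k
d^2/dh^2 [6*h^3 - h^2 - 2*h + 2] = 36*h - 2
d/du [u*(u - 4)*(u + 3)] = 3*u^2 - 2*u - 12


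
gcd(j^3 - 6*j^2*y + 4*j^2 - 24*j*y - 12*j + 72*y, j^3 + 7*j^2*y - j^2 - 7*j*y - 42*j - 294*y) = j + 6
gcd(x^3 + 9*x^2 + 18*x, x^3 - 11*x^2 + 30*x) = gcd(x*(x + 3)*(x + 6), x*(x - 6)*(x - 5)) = x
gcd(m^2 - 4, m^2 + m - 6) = m - 2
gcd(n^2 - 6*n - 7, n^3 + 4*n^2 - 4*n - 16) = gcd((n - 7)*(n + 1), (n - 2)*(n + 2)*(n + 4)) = 1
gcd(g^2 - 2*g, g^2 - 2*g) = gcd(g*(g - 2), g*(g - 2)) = g^2 - 2*g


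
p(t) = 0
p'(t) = 0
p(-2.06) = 0.00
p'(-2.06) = 0.00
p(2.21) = 0.00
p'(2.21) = 0.00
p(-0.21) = 0.00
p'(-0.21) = 0.00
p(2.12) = 0.00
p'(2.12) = 0.00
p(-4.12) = 0.00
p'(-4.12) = 0.00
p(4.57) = 0.00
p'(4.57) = 0.00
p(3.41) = 0.00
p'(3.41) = 0.00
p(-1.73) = 0.00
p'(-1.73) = 0.00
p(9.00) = 0.00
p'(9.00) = 0.00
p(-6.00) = 0.00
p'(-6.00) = 0.00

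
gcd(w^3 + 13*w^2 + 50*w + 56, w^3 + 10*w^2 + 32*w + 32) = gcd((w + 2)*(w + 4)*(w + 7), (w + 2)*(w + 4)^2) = w^2 + 6*w + 8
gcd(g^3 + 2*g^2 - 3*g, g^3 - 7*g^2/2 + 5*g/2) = g^2 - g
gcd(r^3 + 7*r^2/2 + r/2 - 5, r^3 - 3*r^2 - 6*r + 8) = r^2 + r - 2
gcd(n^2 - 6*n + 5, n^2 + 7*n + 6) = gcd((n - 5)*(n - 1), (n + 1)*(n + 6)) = 1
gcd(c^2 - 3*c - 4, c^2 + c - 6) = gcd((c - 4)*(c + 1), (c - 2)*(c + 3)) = 1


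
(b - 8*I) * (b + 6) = b^2 + 6*b - 8*I*b - 48*I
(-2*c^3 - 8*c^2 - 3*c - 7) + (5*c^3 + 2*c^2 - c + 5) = 3*c^3 - 6*c^2 - 4*c - 2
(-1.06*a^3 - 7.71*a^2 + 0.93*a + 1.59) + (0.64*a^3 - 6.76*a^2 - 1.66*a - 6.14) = -0.42*a^3 - 14.47*a^2 - 0.73*a - 4.55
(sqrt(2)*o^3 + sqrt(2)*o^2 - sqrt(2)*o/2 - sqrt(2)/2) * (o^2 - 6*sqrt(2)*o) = sqrt(2)*o^5 - 12*o^4 + sqrt(2)*o^4 - 12*o^3 - sqrt(2)*o^3/2 - sqrt(2)*o^2/2 + 6*o^2 + 6*o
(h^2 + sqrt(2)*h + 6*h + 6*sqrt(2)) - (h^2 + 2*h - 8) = sqrt(2)*h + 4*h + 8 + 6*sqrt(2)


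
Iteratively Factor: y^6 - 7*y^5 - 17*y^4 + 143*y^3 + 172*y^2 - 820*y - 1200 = (y - 5)*(y^5 - 2*y^4 - 27*y^3 + 8*y^2 + 212*y + 240) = (y - 5)^2*(y^4 + 3*y^3 - 12*y^2 - 52*y - 48) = (y - 5)^2*(y + 2)*(y^3 + y^2 - 14*y - 24) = (y - 5)^2*(y + 2)*(y + 3)*(y^2 - 2*y - 8) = (y - 5)^2*(y + 2)^2*(y + 3)*(y - 4)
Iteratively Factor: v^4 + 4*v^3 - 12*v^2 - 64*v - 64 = (v + 4)*(v^3 - 12*v - 16) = (v - 4)*(v + 4)*(v^2 + 4*v + 4) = (v - 4)*(v + 2)*(v + 4)*(v + 2)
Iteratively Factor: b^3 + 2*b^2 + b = (b + 1)*(b^2 + b) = b*(b + 1)*(b + 1)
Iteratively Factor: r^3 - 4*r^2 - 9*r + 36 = (r - 4)*(r^2 - 9) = (r - 4)*(r - 3)*(r + 3)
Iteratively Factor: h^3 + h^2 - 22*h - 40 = (h + 2)*(h^2 - h - 20) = (h - 5)*(h + 2)*(h + 4)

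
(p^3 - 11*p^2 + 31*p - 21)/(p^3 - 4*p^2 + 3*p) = (p - 7)/p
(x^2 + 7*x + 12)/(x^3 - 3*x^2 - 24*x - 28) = (x^2 + 7*x + 12)/(x^3 - 3*x^2 - 24*x - 28)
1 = 1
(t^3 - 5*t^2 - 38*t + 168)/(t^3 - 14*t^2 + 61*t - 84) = (t + 6)/(t - 3)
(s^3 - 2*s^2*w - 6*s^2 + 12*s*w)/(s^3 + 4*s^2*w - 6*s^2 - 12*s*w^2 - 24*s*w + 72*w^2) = s/(s + 6*w)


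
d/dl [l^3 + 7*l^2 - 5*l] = 3*l^2 + 14*l - 5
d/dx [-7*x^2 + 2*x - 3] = 2 - 14*x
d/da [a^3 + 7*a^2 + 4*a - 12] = 3*a^2 + 14*a + 4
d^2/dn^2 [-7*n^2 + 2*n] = -14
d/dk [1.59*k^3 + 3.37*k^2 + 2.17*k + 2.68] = 4.77*k^2 + 6.74*k + 2.17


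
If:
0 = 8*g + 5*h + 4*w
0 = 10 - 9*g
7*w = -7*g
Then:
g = 10/9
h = -8/9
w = -10/9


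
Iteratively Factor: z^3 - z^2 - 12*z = (z + 3)*(z^2 - 4*z) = (z - 4)*(z + 3)*(z)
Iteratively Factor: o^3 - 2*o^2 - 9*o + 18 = (o - 2)*(o^2 - 9) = (o - 2)*(o + 3)*(o - 3)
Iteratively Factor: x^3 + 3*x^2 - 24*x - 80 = (x + 4)*(x^2 - x - 20) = (x + 4)^2*(x - 5)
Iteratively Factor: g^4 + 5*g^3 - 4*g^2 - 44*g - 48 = (g + 2)*(g^3 + 3*g^2 - 10*g - 24) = (g + 2)*(g + 4)*(g^2 - g - 6) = (g - 3)*(g + 2)*(g + 4)*(g + 2)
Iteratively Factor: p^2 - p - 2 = (p - 2)*(p + 1)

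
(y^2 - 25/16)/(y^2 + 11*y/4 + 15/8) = (4*y - 5)/(2*(2*y + 3))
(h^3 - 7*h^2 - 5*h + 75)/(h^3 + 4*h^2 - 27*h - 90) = (h - 5)/(h + 6)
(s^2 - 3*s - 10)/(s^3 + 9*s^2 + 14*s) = (s - 5)/(s*(s + 7))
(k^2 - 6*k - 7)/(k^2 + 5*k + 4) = (k - 7)/(k + 4)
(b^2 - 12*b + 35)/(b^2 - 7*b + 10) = (b - 7)/(b - 2)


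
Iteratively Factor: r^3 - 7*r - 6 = (r + 1)*(r^2 - r - 6) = (r - 3)*(r + 1)*(r + 2)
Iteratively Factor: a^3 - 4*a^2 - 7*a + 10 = (a + 2)*(a^2 - 6*a + 5) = (a - 5)*(a + 2)*(a - 1)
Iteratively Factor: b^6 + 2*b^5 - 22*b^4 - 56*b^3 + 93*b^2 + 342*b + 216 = (b + 1)*(b^5 + b^4 - 23*b^3 - 33*b^2 + 126*b + 216) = (b + 1)*(b + 3)*(b^4 - 2*b^3 - 17*b^2 + 18*b + 72) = (b + 1)*(b + 2)*(b + 3)*(b^3 - 4*b^2 - 9*b + 36) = (b - 4)*(b + 1)*(b + 2)*(b + 3)*(b^2 - 9) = (b - 4)*(b - 3)*(b + 1)*(b + 2)*(b + 3)*(b + 3)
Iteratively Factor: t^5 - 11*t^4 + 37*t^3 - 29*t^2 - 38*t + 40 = (t - 4)*(t^4 - 7*t^3 + 9*t^2 + 7*t - 10) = (t - 4)*(t - 1)*(t^3 - 6*t^2 + 3*t + 10) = (t - 5)*(t - 4)*(t - 1)*(t^2 - t - 2) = (t - 5)*(t - 4)*(t - 1)*(t + 1)*(t - 2)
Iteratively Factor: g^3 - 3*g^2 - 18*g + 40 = (g - 2)*(g^2 - g - 20) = (g - 5)*(g - 2)*(g + 4)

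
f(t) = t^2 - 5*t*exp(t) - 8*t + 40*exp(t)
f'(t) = -5*t*exp(t) + 2*t + 35*exp(t) - 8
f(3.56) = 764.82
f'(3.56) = 603.93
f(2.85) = 430.48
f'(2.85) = 356.42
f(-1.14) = 25.04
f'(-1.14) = 2.74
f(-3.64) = 43.90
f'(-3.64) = -13.88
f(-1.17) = 24.96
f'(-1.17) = 2.34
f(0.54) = 59.98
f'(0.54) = 48.51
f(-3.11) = 37.03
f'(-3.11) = -11.97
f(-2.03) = 26.95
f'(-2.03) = -6.13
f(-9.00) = 153.01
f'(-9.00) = -25.99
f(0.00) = 40.00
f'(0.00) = 27.00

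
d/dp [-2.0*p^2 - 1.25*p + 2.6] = -4.0*p - 1.25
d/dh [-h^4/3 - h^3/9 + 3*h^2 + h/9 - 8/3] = -4*h^3/3 - h^2/3 + 6*h + 1/9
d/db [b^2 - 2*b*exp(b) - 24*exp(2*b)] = -2*b*exp(b) + 2*b - 48*exp(2*b) - 2*exp(b)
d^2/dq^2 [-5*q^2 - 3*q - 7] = -10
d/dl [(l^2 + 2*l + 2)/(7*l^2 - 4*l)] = 2*(-9*l^2 - 14*l + 4)/(l^2*(49*l^2 - 56*l + 16))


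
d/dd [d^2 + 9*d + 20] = 2*d + 9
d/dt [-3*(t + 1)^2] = -6*t - 6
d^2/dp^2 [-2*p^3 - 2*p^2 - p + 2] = -12*p - 4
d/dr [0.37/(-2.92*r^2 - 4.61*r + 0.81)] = (2.1608*r + 1.7057)/(2.92*r^2 + 4.61*r - 0.81)^2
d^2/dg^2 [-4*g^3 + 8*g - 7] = -24*g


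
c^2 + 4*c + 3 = (c + 1)*(c + 3)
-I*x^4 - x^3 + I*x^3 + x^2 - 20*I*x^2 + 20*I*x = x*(x - 5*I)*(x + 4*I)*(-I*x + I)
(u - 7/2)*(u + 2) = u^2 - 3*u/2 - 7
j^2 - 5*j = j*(j - 5)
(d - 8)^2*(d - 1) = d^3 - 17*d^2 + 80*d - 64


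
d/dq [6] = 0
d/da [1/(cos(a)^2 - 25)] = 2*sin(a)*cos(a)/(cos(a)^2 - 25)^2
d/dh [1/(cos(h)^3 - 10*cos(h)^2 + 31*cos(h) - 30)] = (3*cos(h)^2 - 20*cos(h) + 31)*sin(h)/(cos(h)^3 - 10*cos(h)^2 + 31*cos(h) - 30)^2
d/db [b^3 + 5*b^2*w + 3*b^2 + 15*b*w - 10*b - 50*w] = 3*b^2 + 10*b*w + 6*b + 15*w - 10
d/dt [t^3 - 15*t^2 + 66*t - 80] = 3*t^2 - 30*t + 66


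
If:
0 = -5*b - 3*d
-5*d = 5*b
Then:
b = 0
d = 0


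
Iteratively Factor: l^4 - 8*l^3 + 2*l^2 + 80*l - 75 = (l + 3)*(l^3 - 11*l^2 + 35*l - 25) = (l - 5)*(l + 3)*(l^2 - 6*l + 5) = (l - 5)*(l - 1)*(l + 3)*(l - 5)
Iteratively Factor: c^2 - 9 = (c + 3)*(c - 3)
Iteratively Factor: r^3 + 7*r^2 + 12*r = (r + 3)*(r^2 + 4*r) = (r + 3)*(r + 4)*(r)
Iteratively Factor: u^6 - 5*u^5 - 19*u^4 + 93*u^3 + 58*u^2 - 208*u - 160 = (u - 2)*(u^5 - 3*u^4 - 25*u^3 + 43*u^2 + 144*u + 80) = (u - 2)*(u + 1)*(u^4 - 4*u^3 - 21*u^2 + 64*u + 80) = (u - 2)*(u + 1)*(u + 4)*(u^3 - 8*u^2 + 11*u + 20) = (u - 5)*(u - 2)*(u + 1)*(u + 4)*(u^2 - 3*u - 4) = (u - 5)*(u - 4)*(u - 2)*(u + 1)*(u + 4)*(u + 1)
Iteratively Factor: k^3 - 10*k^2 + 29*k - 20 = (k - 1)*(k^2 - 9*k + 20) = (k - 5)*(k - 1)*(k - 4)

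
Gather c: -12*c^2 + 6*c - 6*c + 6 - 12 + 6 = -12*c^2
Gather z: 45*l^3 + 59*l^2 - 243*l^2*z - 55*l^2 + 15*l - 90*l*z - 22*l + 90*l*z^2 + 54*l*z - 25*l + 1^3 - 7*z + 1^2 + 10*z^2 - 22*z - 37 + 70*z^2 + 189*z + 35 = 45*l^3 + 4*l^2 - 32*l + z^2*(90*l + 80) + z*(-243*l^2 - 36*l + 160)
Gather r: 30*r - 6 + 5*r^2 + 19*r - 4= 5*r^2 + 49*r - 10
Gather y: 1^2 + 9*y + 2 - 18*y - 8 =-9*y - 5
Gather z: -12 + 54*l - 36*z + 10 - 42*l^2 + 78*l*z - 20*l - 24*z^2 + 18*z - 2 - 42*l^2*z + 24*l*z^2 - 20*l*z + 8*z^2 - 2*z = -42*l^2 + 34*l + z^2*(24*l - 16) + z*(-42*l^2 + 58*l - 20) - 4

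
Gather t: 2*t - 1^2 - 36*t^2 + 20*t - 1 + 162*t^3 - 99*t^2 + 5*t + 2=162*t^3 - 135*t^2 + 27*t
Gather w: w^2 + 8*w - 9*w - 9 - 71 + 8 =w^2 - w - 72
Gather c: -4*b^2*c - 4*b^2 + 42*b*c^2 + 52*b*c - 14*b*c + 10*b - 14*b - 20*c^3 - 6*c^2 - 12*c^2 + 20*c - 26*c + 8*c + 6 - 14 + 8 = -4*b^2 - 4*b - 20*c^3 + c^2*(42*b - 18) + c*(-4*b^2 + 38*b + 2)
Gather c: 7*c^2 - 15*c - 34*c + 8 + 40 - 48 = 7*c^2 - 49*c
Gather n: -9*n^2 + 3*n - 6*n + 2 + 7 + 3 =-9*n^2 - 3*n + 12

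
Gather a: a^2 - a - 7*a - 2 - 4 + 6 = a^2 - 8*a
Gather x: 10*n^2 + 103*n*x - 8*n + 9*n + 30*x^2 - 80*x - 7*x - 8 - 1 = 10*n^2 + n + 30*x^2 + x*(103*n - 87) - 9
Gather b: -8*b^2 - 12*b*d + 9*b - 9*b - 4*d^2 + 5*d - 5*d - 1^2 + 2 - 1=-8*b^2 - 12*b*d - 4*d^2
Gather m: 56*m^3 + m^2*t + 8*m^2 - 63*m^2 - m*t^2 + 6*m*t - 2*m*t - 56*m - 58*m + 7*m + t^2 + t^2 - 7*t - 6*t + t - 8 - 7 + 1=56*m^3 + m^2*(t - 55) + m*(-t^2 + 4*t - 107) + 2*t^2 - 12*t - 14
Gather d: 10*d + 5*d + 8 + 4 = 15*d + 12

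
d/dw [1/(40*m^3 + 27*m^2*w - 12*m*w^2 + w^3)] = 3*(-9*m^2 + 8*m*w - w^2)/(40*m^3 + 27*m^2*w - 12*m*w^2 + w^3)^2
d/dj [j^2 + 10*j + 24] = 2*j + 10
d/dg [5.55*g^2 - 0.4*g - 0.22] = 11.1*g - 0.4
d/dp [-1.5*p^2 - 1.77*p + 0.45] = -3.0*p - 1.77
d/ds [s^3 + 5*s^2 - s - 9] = 3*s^2 + 10*s - 1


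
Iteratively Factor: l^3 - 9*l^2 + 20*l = (l - 4)*(l^2 - 5*l) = l*(l - 4)*(l - 5)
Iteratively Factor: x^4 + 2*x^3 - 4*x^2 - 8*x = (x + 2)*(x^3 - 4*x) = (x - 2)*(x + 2)*(x^2 + 2*x) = (x - 2)*(x + 2)^2*(x)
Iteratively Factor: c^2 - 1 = (c + 1)*(c - 1)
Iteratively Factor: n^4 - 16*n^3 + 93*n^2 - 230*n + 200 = (n - 5)*(n^3 - 11*n^2 + 38*n - 40) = (n - 5)*(n - 2)*(n^2 - 9*n + 20) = (n - 5)*(n - 4)*(n - 2)*(n - 5)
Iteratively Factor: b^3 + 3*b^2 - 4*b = (b)*(b^2 + 3*b - 4) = b*(b + 4)*(b - 1)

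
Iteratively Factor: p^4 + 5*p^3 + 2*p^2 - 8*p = (p + 4)*(p^3 + p^2 - 2*p) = (p + 2)*(p + 4)*(p^2 - p) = p*(p + 2)*(p + 4)*(p - 1)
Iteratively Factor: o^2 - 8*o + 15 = (o - 3)*(o - 5)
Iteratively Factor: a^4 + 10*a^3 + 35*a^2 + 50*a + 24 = (a + 4)*(a^3 + 6*a^2 + 11*a + 6) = (a + 2)*(a + 4)*(a^2 + 4*a + 3) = (a + 1)*(a + 2)*(a + 4)*(a + 3)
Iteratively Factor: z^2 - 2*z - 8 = (z + 2)*(z - 4)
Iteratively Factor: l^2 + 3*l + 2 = (l + 2)*(l + 1)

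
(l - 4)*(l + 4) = l^2 - 16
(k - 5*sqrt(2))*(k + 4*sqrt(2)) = k^2 - sqrt(2)*k - 40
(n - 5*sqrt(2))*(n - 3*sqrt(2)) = n^2 - 8*sqrt(2)*n + 30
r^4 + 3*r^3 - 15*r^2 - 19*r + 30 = (r - 3)*(r - 1)*(r + 2)*(r + 5)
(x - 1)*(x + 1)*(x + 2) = x^3 + 2*x^2 - x - 2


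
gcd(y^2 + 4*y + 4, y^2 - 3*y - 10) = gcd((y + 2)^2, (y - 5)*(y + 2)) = y + 2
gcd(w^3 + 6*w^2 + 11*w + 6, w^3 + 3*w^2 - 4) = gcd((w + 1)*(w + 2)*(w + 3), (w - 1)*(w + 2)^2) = w + 2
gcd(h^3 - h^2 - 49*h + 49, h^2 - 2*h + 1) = h - 1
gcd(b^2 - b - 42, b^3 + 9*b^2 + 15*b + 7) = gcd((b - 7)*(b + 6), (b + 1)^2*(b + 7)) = 1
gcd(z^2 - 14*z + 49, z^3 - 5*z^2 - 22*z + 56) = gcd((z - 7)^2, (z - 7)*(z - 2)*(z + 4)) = z - 7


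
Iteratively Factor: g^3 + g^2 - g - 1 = (g + 1)*(g^2 - 1) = (g - 1)*(g + 1)*(g + 1)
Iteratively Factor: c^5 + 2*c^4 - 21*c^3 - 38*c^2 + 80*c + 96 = (c + 3)*(c^4 - c^3 - 18*c^2 + 16*c + 32) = (c - 2)*(c + 3)*(c^3 + c^2 - 16*c - 16) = (c - 2)*(c + 3)*(c + 4)*(c^2 - 3*c - 4) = (c - 2)*(c + 1)*(c + 3)*(c + 4)*(c - 4)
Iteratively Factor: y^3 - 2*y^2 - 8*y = (y + 2)*(y^2 - 4*y) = (y - 4)*(y + 2)*(y)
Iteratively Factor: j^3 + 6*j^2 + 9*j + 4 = (j + 1)*(j^2 + 5*j + 4) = (j + 1)^2*(j + 4)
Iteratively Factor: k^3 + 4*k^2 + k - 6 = (k + 2)*(k^2 + 2*k - 3) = (k + 2)*(k + 3)*(k - 1)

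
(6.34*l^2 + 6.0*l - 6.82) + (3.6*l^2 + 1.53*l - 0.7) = 9.94*l^2 + 7.53*l - 7.52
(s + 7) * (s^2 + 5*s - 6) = s^3 + 12*s^2 + 29*s - 42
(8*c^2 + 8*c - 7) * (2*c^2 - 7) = 16*c^4 + 16*c^3 - 70*c^2 - 56*c + 49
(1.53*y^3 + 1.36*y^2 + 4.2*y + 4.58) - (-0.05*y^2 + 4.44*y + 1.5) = 1.53*y^3 + 1.41*y^2 - 0.24*y + 3.08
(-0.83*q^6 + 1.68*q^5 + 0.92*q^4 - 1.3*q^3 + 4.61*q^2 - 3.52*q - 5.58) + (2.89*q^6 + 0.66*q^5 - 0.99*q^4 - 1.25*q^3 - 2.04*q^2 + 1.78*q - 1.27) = 2.06*q^6 + 2.34*q^5 - 0.07*q^4 - 2.55*q^3 + 2.57*q^2 - 1.74*q - 6.85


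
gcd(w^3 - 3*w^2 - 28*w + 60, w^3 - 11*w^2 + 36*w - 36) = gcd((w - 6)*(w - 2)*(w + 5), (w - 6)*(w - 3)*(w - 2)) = w^2 - 8*w + 12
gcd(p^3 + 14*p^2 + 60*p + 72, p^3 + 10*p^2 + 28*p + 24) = p^2 + 8*p + 12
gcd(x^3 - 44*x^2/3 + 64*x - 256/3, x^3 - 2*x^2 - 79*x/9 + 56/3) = x - 8/3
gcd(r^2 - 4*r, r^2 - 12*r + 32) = r - 4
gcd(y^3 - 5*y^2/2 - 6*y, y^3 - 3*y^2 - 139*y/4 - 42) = y + 3/2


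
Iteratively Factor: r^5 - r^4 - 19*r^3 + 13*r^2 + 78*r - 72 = (r + 3)*(r^4 - 4*r^3 - 7*r^2 + 34*r - 24) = (r + 3)^2*(r^3 - 7*r^2 + 14*r - 8) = (r - 4)*(r + 3)^2*(r^2 - 3*r + 2) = (r - 4)*(r - 2)*(r + 3)^2*(r - 1)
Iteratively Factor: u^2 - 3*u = (u)*(u - 3)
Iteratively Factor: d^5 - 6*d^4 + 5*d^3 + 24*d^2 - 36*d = (d)*(d^4 - 6*d^3 + 5*d^2 + 24*d - 36) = d*(d - 2)*(d^3 - 4*d^2 - 3*d + 18) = d*(d - 3)*(d - 2)*(d^2 - d - 6) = d*(d - 3)*(d - 2)*(d + 2)*(d - 3)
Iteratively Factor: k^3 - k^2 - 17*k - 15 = (k - 5)*(k^2 + 4*k + 3) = (k - 5)*(k + 3)*(k + 1)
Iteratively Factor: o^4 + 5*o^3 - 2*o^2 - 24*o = (o)*(o^3 + 5*o^2 - 2*o - 24) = o*(o + 3)*(o^2 + 2*o - 8) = o*(o - 2)*(o + 3)*(o + 4)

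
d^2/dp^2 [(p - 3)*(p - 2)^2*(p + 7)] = 12*p^2 - 66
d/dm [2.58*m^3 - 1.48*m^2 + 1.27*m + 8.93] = 7.74*m^2 - 2.96*m + 1.27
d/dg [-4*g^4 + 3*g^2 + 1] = -16*g^3 + 6*g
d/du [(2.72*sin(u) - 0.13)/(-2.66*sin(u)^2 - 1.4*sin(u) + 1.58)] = (7.2352*sin(u)^2 - 0.6916*sin(u) + 4.1156)*cos(u)/(7.0756*sin(u)^4 + 7.448*sin(u)^3 - 6.4456*sin(u)^2 - 4.424*sin(u) + 2.4964)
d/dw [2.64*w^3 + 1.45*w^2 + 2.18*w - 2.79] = 7.92*w^2 + 2.9*w + 2.18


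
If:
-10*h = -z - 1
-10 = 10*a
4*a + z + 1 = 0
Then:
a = -1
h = 2/5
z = 3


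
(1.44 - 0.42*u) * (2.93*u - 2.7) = -1.2306*u^2 + 5.3532*u - 3.888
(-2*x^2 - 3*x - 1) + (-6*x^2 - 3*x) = -8*x^2 - 6*x - 1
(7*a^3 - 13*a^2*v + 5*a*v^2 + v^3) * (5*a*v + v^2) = 35*a^4*v - 58*a^3*v^2 + 12*a^2*v^3 + 10*a*v^4 + v^5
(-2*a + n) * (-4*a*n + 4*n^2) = 8*a^2*n - 12*a*n^2 + 4*n^3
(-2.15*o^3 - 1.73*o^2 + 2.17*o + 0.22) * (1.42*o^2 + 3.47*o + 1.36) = -3.053*o^5 - 9.9171*o^4 - 5.8457*o^3 + 5.4895*o^2 + 3.7146*o + 0.2992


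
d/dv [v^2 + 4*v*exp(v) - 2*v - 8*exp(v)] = 4*v*exp(v) + 2*v - 4*exp(v) - 2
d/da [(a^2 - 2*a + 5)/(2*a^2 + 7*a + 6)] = (11*a^2 - 8*a - 47)/(4*a^4 + 28*a^3 + 73*a^2 + 84*a + 36)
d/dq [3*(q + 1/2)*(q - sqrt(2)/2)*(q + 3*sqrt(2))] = 9*q^2 + 3*q + 15*sqrt(2)*q - 9 + 15*sqrt(2)/4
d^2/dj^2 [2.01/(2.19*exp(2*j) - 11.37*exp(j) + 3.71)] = ((22.8537 - 17.6076*exp(j))*(2.19*exp(2*j) - 11.37*exp(j) + 3.71) + 2.01*(4.38*exp(j) - 11.37)*(8.76*exp(j) - 22.74)*exp(j))*exp(j)/(2.19*exp(2*j) - 11.37*exp(j) + 3.71)^3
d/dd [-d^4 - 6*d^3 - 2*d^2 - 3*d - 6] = -4*d^3 - 18*d^2 - 4*d - 3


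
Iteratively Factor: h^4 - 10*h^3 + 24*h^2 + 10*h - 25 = (h + 1)*(h^3 - 11*h^2 + 35*h - 25) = (h - 1)*(h + 1)*(h^2 - 10*h + 25) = (h - 5)*(h - 1)*(h + 1)*(h - 5)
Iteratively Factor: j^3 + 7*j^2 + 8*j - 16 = (j + 4)*(j^2 + 3*j - 4) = (j - 1)*(j + 4)*(j + 4)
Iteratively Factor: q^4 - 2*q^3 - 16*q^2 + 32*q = (q - 4)*(q^3 + 2*q^2 - 8*q) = (q - 4)*(q + 4)*(q^2 - 2*q) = q*(q - 4)*(q + 4)*(q - 2)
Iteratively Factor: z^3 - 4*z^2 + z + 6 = (z - 3)*(z^2 - z - 2) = (z - 3)*(z + 1)*(z - 2)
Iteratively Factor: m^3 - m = (m + 1)*(m^2 - m) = (m - 1)*(m + 1)*(m)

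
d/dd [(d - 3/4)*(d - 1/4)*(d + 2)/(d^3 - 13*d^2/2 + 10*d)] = 3*(-80*d^4 + 252*d^3 - 31*d^2 + 52*d - 40)/(8*d^2*(4*d^4 - 52*d^3 + 249*d^2 - 520*d + 400))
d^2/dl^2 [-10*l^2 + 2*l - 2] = -20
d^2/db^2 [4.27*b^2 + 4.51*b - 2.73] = 8.54000000000000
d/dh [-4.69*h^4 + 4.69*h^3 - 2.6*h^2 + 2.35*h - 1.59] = -18.76*h^3 + 14.07*h^2 - 5.2*h + 2.35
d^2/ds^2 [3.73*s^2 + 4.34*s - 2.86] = 7.46000000000000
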